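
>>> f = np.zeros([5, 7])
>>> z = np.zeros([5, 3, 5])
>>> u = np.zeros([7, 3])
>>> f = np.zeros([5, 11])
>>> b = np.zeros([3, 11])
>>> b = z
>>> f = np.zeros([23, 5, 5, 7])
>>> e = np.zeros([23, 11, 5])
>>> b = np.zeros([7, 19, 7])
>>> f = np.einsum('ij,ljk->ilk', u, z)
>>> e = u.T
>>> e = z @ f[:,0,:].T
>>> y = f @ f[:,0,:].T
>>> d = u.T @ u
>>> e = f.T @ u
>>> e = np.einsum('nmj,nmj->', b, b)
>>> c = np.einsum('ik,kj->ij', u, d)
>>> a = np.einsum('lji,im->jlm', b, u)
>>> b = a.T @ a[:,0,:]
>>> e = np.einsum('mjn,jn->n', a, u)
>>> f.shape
(7, 5, 5)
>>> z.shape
(5, 3, 5)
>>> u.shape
(7, 3)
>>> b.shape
(3, 7, 3)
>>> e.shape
(3,)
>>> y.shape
(7, 5, 7)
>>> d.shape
(3, 3)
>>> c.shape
(7, 3)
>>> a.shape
(19, 7, 3)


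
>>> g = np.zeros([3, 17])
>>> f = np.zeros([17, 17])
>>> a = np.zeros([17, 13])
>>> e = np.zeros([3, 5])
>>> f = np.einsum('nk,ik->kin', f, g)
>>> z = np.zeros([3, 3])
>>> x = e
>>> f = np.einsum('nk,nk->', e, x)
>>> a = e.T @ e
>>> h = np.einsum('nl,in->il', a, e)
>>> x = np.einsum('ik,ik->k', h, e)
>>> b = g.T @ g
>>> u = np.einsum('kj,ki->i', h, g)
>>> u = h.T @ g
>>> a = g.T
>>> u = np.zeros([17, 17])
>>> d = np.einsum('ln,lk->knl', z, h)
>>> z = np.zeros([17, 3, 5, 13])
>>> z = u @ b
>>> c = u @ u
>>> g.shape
(3, 17)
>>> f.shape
()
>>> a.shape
(17, 3)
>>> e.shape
(3, 5)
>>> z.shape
(17, 17)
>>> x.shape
(5,)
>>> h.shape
(3, 5)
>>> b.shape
(17, 17)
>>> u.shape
(17, 17)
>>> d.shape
(5, 3, 3)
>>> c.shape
(17, 17)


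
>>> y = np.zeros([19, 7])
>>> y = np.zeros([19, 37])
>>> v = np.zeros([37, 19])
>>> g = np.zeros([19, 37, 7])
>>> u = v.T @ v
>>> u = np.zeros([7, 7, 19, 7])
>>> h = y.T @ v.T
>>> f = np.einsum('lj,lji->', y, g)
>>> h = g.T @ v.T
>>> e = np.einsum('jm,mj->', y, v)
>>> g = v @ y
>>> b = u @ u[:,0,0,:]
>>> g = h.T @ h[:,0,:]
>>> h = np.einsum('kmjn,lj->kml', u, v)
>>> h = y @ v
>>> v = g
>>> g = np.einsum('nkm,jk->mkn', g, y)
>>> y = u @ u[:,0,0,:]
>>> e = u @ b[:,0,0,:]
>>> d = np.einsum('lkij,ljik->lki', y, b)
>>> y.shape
(7, 7, 19, 7)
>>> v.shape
(37, 37, 37)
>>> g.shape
(37, 37, 37)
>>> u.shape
(7, 7, 19, 7)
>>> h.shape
(19, 19)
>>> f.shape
()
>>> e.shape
(7, 7, 19, 7)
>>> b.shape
(7, 7, 19, 7)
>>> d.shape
(7, 7, 19)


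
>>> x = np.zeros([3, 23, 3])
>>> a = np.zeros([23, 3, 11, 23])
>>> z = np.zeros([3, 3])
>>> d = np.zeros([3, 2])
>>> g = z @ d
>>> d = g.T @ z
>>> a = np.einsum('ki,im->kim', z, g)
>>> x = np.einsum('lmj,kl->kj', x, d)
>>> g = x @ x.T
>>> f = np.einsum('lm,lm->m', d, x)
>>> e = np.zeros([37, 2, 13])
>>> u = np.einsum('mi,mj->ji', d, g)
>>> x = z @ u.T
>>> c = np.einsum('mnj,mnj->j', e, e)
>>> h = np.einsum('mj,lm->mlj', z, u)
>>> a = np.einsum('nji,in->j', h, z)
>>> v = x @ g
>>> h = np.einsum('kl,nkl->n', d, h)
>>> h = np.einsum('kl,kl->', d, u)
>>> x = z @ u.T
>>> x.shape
(3, 2)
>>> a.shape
(2,)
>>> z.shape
(3, 3)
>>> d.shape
(2, 3)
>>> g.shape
(2, 2)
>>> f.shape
(3,)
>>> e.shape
(37, 2, 13)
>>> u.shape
(2, 3)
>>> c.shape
(13,)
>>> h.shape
()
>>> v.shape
(3, 2)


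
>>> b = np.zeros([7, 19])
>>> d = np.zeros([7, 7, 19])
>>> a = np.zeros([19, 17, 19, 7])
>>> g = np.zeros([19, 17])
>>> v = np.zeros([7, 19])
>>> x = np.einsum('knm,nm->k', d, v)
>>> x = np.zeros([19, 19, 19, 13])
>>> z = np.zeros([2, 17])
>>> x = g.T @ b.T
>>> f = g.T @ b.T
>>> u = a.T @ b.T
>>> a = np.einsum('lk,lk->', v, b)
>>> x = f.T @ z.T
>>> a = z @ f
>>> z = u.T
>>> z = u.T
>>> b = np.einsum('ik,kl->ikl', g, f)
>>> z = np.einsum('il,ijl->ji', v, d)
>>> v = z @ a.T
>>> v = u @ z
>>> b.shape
(19, 17, 7)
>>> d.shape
(7, 7, 19)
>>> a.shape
(2, 7)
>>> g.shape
(19, 17)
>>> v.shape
(7, 19, 17, 7)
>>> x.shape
(7, 2)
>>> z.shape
(7, 7)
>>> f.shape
(17, 7)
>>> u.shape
(7, 19, 17, 7)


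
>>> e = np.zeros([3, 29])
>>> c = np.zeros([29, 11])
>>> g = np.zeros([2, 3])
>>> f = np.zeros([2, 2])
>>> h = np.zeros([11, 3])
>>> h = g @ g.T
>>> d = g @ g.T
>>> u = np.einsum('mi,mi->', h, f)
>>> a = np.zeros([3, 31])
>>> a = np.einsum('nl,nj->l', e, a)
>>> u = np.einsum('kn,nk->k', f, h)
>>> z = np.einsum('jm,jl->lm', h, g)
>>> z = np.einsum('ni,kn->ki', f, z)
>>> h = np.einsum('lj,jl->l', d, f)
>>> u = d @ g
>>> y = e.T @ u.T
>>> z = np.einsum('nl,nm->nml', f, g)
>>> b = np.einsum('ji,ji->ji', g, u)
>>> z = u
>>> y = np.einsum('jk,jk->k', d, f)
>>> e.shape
(3, 29)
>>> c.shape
(29, 11)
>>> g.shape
(2, 3)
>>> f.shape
(2, 2)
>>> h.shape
(2,)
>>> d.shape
(2, 2)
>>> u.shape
(2, 3)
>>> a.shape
(29,)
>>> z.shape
(2, 3)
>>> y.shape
(2,)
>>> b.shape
(2, 3)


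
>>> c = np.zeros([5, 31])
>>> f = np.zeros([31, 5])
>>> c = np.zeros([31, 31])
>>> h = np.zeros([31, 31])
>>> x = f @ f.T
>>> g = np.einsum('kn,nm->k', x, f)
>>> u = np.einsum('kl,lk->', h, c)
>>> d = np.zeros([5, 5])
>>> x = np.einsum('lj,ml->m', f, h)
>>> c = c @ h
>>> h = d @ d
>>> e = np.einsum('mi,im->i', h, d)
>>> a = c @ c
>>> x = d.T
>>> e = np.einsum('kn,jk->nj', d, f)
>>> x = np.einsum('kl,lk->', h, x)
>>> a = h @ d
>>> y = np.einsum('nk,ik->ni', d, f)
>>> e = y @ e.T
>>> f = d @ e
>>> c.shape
(31, 31)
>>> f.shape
(5, 5)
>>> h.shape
(5, 5)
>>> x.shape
()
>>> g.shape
(31,)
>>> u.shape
()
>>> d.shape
(5, 5)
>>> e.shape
(5, 5)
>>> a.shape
(5, 5)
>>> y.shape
(5, 31)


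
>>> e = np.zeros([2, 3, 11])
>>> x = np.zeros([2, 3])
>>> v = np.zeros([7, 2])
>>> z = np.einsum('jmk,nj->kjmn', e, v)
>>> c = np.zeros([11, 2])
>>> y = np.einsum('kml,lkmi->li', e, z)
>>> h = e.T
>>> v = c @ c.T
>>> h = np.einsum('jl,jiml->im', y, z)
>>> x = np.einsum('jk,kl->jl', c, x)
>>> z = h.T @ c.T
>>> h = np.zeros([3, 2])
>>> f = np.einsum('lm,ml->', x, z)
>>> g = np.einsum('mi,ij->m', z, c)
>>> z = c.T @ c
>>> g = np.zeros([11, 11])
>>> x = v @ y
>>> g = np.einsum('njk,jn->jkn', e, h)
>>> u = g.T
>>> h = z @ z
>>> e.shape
(2, 3, 11)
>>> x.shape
(11, 7)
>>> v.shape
(11, 11)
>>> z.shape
(2, 2)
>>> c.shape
(11, 2)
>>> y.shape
(11, 7)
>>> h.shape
(2, 2)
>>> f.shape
()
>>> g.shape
(3, 11, 2)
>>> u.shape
(2, 11, 3)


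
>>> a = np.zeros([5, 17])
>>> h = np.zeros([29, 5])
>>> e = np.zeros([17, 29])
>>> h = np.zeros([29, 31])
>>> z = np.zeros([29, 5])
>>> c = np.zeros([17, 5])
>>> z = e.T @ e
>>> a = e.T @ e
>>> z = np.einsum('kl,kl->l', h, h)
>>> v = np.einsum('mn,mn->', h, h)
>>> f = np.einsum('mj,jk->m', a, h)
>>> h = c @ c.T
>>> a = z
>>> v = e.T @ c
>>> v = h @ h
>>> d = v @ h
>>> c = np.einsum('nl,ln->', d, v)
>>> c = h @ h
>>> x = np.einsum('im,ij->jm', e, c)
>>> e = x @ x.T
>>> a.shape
(31,)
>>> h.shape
(17, 17)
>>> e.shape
(17, 17)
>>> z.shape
(31,)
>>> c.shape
(17, 17)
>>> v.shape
(17, 17)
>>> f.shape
(29,)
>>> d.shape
(17, 17)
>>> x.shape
(17, 29)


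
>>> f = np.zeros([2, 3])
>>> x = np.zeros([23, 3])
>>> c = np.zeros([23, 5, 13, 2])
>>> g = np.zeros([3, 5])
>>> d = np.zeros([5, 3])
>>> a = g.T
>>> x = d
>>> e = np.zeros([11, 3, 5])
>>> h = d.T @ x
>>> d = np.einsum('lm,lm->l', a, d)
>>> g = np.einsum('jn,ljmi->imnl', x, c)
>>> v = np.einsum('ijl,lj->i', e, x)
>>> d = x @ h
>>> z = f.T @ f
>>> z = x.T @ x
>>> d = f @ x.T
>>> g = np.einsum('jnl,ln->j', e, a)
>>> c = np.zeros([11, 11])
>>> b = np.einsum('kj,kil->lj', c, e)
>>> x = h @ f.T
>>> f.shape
(2, 3)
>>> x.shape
(3, 2)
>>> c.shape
(11, 11)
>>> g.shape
(11,)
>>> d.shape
(2, 5)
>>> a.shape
(5, 3)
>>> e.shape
(11, 3, 5)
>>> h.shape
(3, 3)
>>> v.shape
(11,)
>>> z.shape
(3, 3)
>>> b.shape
(5, 11)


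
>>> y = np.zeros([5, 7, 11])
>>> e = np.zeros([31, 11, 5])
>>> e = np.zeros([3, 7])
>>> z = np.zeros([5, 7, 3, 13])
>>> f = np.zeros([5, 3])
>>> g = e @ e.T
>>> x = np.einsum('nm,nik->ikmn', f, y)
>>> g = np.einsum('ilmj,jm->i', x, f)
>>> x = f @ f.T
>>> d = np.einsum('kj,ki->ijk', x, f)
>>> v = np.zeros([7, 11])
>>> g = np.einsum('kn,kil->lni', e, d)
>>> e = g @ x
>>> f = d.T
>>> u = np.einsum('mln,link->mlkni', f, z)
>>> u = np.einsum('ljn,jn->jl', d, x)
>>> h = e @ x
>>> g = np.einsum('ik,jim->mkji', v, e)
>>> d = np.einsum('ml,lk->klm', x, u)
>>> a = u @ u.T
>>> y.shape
(5, 7, 11)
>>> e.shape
(5, 7, 5)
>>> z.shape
(5, 7, 3, 13)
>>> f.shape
(5, 5, 3)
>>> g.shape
(5, 11, 5, 7)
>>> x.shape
(5, 5)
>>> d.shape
(3, 5, 5)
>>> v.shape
(7, 11)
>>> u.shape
(5, 3)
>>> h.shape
(5, 7, 5)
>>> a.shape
(5, 5)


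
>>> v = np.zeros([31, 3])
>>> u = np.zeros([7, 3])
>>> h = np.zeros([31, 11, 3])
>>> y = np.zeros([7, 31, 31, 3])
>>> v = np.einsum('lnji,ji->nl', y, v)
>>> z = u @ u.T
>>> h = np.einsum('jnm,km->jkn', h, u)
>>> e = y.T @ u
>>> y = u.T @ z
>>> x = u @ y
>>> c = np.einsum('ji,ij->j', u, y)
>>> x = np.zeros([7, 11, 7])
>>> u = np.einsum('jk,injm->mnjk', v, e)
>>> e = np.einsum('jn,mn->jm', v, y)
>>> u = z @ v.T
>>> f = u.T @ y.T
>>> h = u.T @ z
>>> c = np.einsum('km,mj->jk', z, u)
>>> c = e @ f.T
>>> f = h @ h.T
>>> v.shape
(31, 7)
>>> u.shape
(7, 31)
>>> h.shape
(31, 7)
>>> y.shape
(3, 7)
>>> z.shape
(7, 7)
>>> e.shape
(31, 3)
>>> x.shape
(7, 11, 7)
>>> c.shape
(31, 31)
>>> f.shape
(31, 31)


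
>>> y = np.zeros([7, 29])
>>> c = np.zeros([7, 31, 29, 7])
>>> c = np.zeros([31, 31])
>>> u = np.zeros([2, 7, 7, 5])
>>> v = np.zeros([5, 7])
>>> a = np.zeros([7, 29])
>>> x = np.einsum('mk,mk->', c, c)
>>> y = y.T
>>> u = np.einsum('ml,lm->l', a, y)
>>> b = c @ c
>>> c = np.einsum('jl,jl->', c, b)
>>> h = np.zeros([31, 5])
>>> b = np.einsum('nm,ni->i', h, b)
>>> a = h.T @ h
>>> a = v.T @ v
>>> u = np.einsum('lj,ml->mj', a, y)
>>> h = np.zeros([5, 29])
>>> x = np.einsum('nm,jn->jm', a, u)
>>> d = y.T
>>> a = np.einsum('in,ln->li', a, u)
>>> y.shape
(29, 7)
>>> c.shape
()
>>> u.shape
(29, 7)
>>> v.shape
(5, 7)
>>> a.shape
(29, 7)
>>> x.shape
(29, 7)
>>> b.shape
(31,)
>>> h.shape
(5, 29)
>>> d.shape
(7, 29)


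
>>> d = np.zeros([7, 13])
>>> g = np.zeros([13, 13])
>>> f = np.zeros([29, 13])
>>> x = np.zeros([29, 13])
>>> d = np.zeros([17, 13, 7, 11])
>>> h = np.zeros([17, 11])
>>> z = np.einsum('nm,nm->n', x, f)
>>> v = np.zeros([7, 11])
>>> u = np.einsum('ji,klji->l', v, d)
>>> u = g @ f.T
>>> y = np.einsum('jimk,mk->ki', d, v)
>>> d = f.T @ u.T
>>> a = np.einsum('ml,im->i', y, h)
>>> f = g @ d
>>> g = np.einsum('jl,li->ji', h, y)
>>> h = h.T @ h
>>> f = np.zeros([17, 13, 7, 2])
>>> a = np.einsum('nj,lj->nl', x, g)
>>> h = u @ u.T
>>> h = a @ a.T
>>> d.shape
(13, 13)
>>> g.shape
(17, 13)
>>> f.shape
(17, 13, 7, 2)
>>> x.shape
(29, 13)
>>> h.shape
(29, 29)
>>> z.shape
(29,)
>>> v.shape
(7, 11)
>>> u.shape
(13, 29)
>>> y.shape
(11, 13)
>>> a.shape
(29, 17)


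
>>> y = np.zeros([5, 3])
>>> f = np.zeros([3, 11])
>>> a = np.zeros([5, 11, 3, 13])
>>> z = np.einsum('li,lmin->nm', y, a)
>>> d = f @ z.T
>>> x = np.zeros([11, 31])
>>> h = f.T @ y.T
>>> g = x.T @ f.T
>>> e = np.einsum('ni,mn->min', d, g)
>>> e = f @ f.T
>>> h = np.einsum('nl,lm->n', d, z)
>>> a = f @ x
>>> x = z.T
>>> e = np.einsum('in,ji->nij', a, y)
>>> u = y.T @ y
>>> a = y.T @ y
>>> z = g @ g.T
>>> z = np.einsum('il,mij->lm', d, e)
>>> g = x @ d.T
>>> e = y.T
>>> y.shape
(5, 3)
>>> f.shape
(3, 11)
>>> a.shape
(3, 3)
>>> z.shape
(13, 31)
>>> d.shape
(3, 13)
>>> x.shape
(11, 13)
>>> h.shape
(3,)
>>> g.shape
(11, 3)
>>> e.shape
(3, 5)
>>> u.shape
(3, 3)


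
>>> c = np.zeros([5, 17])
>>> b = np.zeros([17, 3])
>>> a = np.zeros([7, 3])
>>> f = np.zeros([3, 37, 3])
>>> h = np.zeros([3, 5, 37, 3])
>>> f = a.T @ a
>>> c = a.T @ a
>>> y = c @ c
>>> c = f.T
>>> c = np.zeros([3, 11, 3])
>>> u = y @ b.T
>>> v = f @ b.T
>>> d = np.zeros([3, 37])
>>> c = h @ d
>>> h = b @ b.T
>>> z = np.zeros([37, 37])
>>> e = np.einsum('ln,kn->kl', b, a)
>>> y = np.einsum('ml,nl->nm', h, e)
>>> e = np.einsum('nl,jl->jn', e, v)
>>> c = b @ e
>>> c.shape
(17, 7)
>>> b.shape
(17, 3)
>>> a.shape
(7, 3)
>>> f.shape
(3, 3)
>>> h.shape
(17, 17)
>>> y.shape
(7, 17)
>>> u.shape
(3, 17)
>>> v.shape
(3, 17)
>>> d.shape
(3, 37)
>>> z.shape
(37, 37)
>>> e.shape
(3, 7)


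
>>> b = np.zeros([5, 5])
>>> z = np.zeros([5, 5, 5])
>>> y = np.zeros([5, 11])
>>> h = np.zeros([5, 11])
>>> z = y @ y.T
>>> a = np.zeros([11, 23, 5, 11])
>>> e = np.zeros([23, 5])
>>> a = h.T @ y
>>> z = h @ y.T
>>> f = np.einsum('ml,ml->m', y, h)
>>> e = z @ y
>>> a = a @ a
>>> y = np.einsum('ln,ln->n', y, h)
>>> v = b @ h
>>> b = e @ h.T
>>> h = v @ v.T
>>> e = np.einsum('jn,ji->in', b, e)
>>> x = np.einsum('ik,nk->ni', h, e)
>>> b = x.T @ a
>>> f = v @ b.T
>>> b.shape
(5, 11)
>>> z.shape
(5, 5)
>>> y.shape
(11,)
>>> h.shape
(5, 5)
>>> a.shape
(11, 11)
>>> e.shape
(11, 5)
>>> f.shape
(5, 5)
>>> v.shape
(5, 11)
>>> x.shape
(11, 5)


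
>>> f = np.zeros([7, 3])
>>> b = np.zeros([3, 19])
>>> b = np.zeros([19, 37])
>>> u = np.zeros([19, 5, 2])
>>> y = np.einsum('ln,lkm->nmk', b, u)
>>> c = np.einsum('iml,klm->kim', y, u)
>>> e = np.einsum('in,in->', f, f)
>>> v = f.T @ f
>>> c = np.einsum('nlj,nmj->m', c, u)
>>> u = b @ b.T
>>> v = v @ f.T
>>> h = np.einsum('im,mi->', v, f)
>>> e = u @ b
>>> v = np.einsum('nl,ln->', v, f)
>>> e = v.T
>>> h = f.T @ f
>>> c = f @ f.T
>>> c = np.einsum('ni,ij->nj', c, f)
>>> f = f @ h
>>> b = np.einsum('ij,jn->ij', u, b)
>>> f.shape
(7, 3)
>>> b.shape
(19, 19)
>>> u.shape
(19, 19)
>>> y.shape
(37, 2, 5)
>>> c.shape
(7, 3)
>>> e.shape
()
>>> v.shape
()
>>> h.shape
(3, 3)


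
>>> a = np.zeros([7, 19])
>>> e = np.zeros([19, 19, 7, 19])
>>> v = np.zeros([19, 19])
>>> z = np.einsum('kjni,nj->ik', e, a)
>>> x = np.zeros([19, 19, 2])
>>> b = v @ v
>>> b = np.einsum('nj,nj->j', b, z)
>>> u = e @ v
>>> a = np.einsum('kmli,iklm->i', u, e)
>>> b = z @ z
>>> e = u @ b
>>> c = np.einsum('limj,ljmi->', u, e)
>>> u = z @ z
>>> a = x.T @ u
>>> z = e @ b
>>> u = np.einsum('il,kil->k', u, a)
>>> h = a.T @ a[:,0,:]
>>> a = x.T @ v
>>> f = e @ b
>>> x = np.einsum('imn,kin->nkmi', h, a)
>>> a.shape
(2, 19, 19)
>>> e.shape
(19, 19, 7, 19)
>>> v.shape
(19, 19)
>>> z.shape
(19, 19, 7, 19)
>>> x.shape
(19, 2, 19, 19)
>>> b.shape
(19, 19)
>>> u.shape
(2,)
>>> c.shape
()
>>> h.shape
(19, 19, 19)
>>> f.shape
(19, 19, 7, 19)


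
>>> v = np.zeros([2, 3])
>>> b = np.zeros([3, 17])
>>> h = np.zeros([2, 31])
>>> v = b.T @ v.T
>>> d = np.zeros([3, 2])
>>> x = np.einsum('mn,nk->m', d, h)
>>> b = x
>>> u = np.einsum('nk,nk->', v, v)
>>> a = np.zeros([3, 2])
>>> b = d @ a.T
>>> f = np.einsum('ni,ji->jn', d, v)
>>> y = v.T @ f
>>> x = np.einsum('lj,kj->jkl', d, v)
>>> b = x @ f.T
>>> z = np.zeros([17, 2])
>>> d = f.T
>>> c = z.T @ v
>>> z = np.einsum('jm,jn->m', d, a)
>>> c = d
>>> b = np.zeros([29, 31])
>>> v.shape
(17, 2)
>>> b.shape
(29, 31)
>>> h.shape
(2, 31)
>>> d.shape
(3, 17)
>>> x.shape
(2, 17, 3)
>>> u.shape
()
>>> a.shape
(3, 2)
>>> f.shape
(17, 3)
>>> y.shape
(2, 3)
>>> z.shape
(17,)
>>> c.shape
(3, 17)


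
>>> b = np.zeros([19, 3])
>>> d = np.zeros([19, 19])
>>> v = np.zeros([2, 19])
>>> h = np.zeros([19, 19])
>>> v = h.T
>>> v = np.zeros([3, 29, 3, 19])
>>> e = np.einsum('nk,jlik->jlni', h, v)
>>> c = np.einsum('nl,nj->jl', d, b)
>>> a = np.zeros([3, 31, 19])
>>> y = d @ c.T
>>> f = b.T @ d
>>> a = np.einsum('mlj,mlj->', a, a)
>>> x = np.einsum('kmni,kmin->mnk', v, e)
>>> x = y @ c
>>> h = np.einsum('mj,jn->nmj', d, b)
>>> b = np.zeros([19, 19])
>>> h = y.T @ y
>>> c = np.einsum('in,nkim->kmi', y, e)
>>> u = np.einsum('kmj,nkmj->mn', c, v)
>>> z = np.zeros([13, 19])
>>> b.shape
(19, 19)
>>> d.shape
(19, 19)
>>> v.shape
(3, 29, 3, 19)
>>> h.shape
(3, 3)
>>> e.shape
(3, 29, 19, 3)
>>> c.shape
(29, 3, 19)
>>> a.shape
()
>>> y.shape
(19, 3)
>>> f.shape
(3, 19)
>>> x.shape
(19, 19)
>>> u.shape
(3, 3)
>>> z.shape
(13, 19)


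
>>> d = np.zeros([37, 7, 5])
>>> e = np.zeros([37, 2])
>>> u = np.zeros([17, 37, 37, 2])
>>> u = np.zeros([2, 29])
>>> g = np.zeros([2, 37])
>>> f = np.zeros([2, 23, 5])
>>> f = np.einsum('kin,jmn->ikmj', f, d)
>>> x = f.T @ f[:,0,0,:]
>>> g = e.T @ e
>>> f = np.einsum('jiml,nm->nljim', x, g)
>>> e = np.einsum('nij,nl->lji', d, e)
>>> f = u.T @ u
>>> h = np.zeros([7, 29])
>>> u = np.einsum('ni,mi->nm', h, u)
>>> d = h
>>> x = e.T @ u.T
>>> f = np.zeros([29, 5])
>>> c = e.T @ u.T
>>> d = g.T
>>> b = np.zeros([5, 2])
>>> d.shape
(2, 2)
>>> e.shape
(2, 5, 7)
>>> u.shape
(7, 2)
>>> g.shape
(2, 2)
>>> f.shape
(29, 5)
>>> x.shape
(7, 5, 7)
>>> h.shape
(7, 29)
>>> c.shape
(7, 5, 7)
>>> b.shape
(5, 2)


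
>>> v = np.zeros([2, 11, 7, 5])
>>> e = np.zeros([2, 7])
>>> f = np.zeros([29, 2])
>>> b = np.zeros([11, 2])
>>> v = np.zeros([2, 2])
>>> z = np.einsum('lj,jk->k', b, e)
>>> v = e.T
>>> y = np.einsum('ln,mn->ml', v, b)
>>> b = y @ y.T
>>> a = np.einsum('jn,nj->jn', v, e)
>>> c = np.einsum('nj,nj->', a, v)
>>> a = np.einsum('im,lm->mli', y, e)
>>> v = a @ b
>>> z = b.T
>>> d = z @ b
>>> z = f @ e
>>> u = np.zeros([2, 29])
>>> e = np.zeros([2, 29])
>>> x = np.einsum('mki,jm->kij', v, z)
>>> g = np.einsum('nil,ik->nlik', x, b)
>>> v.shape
(7, 2, 11)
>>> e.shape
(2, 29)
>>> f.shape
(29, 2)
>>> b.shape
(11, 11)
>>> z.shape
(29, 7)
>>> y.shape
(11, 7)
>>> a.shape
(7, 2, 11)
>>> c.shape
()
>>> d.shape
(11, 11)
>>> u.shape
(2, 29)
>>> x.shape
(2, 11, 29)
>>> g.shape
(2, 29, 11, 11)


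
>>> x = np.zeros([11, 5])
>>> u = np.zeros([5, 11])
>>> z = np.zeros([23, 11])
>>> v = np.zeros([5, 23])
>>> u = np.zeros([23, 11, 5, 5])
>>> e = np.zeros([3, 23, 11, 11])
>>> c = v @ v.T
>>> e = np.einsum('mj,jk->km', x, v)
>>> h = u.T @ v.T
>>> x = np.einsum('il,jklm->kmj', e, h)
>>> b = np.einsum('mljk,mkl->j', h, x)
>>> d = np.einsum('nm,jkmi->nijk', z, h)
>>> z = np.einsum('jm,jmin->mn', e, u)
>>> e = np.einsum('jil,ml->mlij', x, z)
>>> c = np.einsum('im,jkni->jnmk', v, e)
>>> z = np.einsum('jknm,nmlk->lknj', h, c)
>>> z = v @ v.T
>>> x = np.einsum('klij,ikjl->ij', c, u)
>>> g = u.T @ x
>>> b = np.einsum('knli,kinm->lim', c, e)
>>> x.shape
(23, 5)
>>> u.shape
(23, 11, 5, 5)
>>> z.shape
(5, 5)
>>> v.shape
(5, 23)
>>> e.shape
(11, 5, 5, 5)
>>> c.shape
(11, 5, 23, 5)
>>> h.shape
(5, 5, 11, 5)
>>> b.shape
(23, 5, 5)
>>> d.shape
(23, 5, 5, 5)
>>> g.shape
(5, 5, 11, 5)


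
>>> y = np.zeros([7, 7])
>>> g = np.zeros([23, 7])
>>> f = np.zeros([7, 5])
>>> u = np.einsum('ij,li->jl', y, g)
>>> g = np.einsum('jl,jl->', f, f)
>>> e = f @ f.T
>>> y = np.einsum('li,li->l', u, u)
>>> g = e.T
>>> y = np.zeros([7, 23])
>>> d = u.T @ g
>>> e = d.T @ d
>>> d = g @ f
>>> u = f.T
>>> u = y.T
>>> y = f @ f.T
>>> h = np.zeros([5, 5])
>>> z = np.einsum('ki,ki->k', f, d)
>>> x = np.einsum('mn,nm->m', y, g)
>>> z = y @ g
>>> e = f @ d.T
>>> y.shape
(7, 7)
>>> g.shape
(7, 7)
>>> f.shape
(7, 5)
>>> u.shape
(23, 7)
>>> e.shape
(7, 7)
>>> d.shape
(7, 5)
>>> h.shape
(5, 5)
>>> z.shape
(7, 7)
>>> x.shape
(7,)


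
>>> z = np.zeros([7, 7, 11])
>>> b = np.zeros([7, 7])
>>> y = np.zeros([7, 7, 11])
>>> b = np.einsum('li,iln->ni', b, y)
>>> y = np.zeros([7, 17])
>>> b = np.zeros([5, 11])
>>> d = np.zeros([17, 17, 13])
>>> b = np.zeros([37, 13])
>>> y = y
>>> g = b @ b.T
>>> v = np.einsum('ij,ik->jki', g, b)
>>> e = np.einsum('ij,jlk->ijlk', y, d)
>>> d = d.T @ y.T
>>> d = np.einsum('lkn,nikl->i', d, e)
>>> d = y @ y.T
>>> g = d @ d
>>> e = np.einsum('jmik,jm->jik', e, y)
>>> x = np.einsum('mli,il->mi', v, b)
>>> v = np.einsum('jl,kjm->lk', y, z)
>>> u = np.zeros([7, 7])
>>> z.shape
(7, 7, 11)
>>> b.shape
(37, 13)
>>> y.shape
(7, 17)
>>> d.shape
(7, 7)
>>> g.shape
(7, 7)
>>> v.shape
(17, 7)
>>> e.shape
(7, 17, 13)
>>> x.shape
(37, 37)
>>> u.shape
(7, 7)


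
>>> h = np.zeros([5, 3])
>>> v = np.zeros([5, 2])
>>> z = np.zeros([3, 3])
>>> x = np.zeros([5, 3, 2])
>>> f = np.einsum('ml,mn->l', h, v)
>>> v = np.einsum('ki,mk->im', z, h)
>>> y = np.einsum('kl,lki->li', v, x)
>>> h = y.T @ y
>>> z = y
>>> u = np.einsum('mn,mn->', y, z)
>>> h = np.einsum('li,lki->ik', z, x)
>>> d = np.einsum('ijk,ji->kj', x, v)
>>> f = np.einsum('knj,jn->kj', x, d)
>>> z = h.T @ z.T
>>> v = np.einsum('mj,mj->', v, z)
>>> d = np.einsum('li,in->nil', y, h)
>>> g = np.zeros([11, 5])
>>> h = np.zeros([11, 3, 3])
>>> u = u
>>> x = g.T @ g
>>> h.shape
(11, 3, 3)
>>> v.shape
()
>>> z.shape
(3, 5)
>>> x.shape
(5, 5)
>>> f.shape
(5, 2)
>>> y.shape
(5, 2)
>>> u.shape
()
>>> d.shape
(3, 2, 5)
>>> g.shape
(11, 5)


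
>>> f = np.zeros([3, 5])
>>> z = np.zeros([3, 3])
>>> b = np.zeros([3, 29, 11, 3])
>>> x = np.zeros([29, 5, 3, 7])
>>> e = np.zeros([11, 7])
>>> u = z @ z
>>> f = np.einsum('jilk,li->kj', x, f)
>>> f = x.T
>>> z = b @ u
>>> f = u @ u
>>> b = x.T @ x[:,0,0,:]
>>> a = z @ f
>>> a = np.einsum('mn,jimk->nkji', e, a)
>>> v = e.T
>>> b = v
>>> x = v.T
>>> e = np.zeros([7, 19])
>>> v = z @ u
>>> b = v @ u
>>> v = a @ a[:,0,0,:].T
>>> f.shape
(3, 3)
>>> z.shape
(3, 29, 11, 3)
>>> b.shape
(3, 29, 11, 3)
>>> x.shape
(11, 7)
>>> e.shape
(7, 19)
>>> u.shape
(3, 3)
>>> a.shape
(7, 3, 3, 29)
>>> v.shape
(7, 3, 3, 7)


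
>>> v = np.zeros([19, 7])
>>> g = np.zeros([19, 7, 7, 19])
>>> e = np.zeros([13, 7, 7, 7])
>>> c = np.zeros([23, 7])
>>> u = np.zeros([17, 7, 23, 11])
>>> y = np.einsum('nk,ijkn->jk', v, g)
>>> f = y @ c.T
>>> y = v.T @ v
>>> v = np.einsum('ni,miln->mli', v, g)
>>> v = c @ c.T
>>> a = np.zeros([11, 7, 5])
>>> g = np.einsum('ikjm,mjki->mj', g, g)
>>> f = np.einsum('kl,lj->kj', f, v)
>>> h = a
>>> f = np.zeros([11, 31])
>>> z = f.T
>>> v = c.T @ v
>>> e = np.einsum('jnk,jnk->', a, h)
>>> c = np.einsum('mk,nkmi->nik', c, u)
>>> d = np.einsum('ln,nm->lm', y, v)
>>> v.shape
(7, 23)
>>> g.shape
(19, 7)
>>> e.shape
()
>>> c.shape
(17, 11, 7)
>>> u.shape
(17, 7, 23, 11)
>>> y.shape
(7, 7)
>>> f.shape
(11, 31)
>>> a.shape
(11, 7, 5)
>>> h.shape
(11, 7, 5)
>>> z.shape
(31, 11)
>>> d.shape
(7, 23)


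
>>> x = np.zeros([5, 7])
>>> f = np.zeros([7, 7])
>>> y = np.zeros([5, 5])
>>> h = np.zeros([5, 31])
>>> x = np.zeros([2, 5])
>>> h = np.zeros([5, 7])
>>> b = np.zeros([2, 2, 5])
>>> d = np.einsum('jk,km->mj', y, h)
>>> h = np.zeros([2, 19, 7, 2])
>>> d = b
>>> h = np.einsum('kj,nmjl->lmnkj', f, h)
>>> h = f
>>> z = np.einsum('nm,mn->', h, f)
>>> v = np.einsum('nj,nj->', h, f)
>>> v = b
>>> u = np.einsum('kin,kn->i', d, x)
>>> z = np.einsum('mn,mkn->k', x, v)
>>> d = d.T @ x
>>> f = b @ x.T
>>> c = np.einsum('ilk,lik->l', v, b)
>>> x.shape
(2, 5)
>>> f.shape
(2, 2, 2)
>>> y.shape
(5, 5)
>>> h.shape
(7, 7)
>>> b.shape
(2, 2, 5)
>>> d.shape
(5, 2, 5)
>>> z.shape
(2,)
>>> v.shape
(2, 2, 5)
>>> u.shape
(2,)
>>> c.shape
(2,)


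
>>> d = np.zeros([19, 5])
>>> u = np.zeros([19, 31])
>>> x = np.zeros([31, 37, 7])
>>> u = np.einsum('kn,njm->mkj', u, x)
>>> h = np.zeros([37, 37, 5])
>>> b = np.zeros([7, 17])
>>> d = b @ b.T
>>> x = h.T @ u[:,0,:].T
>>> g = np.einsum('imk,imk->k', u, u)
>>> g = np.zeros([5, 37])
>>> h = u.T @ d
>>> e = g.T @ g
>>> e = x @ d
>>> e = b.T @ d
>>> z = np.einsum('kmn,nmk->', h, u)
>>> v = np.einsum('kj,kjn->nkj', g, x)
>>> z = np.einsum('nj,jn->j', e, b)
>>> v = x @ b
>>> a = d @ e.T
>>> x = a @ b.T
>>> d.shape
(7, 7)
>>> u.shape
(7, 19, 37)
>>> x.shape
(7, 7)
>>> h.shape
(37, 19, 7)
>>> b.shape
(7, 17)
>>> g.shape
(5, 37)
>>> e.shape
(17, 7)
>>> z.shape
(7,)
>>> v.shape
(5, 37, 17)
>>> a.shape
(7, 17)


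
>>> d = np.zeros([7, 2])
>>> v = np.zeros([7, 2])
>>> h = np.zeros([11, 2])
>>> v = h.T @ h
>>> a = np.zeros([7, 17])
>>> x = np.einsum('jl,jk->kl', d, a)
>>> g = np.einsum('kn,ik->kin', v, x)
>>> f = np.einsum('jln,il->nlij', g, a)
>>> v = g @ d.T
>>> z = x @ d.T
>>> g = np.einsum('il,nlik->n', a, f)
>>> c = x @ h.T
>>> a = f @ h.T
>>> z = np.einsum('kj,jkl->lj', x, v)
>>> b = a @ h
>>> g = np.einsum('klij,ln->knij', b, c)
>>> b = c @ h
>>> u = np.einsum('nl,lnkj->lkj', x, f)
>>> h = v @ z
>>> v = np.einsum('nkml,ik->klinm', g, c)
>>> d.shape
(7, 2)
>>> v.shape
(11, 2, 17, 2, 7)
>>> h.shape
(2, 17, 2)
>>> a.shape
(2, 17, 7, 11)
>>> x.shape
(17, 2)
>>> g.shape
(2, 11, 7, 2)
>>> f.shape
(2, 17, 7, 2)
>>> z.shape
(7, 2)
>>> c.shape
(17, 11)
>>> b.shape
(17, 2)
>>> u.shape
(2, 7, 2)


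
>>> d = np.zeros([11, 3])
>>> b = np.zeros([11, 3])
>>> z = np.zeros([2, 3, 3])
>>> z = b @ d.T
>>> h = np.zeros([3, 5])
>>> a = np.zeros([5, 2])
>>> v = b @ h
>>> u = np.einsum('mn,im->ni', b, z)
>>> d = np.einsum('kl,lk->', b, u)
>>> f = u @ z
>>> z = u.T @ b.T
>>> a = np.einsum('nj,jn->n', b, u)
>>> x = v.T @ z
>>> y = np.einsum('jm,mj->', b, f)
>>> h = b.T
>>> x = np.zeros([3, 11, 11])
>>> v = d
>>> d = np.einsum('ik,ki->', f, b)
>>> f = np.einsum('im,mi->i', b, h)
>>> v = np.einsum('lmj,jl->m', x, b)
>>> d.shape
()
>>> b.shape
(11, 3)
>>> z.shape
(11, 11)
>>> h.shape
(3, 11)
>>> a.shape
(11,)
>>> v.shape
(11,)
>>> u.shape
(3, 11)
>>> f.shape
(11,)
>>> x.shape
(3, 11, 11)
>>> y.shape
()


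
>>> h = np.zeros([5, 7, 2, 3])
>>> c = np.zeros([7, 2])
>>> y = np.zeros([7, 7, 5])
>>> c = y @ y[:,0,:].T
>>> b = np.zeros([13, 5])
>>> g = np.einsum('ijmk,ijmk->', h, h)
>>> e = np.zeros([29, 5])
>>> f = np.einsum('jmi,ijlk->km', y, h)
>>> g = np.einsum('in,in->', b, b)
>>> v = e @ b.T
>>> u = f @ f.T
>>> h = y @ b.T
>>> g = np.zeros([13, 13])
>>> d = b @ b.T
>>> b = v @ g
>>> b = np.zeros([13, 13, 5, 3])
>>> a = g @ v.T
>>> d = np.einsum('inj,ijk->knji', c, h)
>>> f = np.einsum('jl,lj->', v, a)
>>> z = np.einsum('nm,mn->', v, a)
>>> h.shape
(7, 7, 13)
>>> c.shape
(7, 7, 7)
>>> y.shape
(7, 7, 5)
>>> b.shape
(13, 13, 5, 3)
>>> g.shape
(13, 13)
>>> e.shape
(29, 5)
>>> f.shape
()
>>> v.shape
(29, 13)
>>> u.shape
(3, 3)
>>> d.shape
(13, 7, 7, 7)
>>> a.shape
(13, 29)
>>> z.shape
()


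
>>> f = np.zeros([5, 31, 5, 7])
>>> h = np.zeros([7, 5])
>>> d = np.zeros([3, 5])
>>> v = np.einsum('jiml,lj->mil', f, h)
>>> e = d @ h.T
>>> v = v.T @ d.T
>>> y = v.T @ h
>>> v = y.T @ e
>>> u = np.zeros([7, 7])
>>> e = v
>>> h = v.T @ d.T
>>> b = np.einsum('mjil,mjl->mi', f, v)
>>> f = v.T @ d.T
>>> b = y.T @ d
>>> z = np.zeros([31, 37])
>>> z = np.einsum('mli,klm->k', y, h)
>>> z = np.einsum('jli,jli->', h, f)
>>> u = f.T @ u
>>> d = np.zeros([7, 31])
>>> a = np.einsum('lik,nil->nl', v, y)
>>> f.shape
(7, 31, 3)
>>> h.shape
(7, 31, 3)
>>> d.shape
(7, 31)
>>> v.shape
(5, 31, 7)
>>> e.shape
(5, 31, 7)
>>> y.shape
(3, 31, 5)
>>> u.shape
(3, 31, 7)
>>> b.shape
(5, 31, 5)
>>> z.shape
()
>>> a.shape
(3, 5)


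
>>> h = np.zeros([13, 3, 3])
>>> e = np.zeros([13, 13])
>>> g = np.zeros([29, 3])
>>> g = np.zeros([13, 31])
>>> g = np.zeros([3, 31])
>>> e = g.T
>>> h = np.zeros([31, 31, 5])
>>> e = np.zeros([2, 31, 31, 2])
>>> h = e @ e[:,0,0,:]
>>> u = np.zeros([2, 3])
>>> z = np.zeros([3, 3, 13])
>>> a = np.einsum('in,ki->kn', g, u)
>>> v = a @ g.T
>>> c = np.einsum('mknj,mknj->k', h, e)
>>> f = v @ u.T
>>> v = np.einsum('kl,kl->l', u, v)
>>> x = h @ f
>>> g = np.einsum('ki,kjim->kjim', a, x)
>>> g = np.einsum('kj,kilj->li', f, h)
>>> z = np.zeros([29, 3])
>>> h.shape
(2, 31, 31, 2)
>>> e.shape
(2, 31, 31, 2)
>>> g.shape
(31, 31)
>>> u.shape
(2, 3)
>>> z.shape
(29, 3)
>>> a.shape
(2, 31)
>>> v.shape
(3,)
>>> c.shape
(31,)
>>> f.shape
(2, 2)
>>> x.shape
(2, 31, 31, 2)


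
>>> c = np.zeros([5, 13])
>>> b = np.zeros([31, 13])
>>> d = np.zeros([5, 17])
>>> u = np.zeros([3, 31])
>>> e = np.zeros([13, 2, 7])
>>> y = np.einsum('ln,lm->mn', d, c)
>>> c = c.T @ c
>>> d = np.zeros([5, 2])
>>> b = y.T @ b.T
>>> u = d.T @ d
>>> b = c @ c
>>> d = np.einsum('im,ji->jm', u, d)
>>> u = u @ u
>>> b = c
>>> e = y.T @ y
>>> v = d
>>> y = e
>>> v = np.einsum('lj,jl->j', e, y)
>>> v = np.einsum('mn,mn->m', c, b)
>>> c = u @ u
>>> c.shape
(2, 2)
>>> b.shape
(13, 13)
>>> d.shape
(5, 2)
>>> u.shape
(2, 2)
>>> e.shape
(17, 17)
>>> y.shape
(17, 17)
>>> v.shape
(13,)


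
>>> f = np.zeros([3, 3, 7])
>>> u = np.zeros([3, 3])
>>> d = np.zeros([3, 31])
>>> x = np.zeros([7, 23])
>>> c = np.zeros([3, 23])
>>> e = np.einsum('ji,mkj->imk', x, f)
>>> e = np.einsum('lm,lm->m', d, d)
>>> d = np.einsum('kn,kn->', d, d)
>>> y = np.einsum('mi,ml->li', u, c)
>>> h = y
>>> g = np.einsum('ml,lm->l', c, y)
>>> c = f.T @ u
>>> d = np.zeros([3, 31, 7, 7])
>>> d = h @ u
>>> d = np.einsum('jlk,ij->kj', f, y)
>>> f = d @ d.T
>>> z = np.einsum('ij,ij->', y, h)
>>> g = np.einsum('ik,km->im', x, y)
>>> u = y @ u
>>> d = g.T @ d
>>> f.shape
(7, 7)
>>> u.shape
(23, 3)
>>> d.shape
(3, 3)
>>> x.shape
(7, 23)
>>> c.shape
(7, 3, 3)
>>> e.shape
(31,)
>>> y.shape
(23, 3)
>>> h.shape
(23, 3)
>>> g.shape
(7, 3)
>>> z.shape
()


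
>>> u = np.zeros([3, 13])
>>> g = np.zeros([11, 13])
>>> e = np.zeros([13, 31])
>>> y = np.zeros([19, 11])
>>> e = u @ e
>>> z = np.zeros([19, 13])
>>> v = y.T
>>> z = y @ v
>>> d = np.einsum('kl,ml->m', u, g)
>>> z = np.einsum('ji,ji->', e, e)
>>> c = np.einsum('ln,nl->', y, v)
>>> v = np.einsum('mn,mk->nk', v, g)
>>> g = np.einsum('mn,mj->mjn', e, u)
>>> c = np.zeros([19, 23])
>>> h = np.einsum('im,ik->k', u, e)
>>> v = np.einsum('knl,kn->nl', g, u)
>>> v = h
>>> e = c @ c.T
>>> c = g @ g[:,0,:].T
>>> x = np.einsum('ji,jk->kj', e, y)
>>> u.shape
(3, 13)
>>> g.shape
(3, 13, 31)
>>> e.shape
(19, 19)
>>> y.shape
(19, 11)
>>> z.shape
()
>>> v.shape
(31,)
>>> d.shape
(11,)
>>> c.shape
(3, 13, 3)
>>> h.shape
(31,)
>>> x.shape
(11, 19)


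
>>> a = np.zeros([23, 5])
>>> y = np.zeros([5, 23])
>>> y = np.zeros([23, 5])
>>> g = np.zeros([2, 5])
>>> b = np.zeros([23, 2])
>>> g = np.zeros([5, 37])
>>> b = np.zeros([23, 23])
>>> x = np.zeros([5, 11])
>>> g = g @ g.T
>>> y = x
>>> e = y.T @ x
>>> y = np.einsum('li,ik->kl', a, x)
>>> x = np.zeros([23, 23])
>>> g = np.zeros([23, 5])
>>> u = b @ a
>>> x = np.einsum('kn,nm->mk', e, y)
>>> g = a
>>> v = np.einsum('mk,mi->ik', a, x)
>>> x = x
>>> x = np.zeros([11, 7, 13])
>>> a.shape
(23, 5)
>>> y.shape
(11, 23)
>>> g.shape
(23, 5)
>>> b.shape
(23, 23)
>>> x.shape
(11, 7, 13)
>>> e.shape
(11, 11)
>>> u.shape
(23, 5)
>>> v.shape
(11, 5)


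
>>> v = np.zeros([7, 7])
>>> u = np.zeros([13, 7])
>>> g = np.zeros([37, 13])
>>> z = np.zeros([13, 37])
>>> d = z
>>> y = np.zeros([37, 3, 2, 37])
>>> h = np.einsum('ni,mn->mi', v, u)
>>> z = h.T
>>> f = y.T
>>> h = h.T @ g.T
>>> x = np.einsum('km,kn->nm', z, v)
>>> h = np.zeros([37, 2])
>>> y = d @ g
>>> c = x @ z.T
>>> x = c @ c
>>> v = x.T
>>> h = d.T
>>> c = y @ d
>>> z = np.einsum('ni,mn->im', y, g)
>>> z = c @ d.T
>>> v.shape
(7, 7)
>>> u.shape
(13, 7)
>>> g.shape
(37, 13)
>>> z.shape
(13, 13)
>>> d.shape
(13, 37)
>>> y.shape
(13, 13)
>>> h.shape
(37, 13)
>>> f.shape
(37, 2, 3, 37)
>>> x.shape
(7, 7)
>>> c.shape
(13, 37)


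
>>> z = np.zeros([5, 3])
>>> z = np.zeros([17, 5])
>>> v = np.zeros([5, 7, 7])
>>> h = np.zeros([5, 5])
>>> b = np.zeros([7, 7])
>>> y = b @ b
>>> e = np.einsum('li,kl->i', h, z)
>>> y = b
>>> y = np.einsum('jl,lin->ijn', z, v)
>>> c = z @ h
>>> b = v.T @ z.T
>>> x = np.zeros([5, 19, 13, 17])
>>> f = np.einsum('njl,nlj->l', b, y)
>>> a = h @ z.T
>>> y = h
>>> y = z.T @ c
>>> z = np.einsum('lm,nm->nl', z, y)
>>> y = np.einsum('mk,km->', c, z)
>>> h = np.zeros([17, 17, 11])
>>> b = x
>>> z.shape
(5, 17)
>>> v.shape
(5, 7, 7)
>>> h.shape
(17, 17, 11)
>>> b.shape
(5, 19, 13, 17)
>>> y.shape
()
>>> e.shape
(5,)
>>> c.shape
(17, 5)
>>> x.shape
(5, 19, 13, 17)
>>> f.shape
(17,)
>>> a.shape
(5, 17)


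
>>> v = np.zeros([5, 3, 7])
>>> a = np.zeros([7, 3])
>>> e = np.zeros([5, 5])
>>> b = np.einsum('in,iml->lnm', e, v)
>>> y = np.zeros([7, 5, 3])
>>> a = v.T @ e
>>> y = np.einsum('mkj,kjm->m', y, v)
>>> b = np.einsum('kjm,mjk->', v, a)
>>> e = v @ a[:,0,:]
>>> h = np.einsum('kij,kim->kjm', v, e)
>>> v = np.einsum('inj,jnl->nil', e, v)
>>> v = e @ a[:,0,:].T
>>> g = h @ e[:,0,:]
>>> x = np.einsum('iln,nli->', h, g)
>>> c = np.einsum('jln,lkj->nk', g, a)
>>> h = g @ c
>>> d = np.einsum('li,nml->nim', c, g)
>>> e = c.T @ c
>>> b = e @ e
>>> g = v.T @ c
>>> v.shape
(5, 3, 7)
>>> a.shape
(7, 3, 5)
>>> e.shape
(3, 3)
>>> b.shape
(3, 3)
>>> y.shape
(7,)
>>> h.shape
(5, 7, 3)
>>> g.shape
(7, 3, 3)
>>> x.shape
()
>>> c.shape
(5, 3)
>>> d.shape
(5, 3, 7)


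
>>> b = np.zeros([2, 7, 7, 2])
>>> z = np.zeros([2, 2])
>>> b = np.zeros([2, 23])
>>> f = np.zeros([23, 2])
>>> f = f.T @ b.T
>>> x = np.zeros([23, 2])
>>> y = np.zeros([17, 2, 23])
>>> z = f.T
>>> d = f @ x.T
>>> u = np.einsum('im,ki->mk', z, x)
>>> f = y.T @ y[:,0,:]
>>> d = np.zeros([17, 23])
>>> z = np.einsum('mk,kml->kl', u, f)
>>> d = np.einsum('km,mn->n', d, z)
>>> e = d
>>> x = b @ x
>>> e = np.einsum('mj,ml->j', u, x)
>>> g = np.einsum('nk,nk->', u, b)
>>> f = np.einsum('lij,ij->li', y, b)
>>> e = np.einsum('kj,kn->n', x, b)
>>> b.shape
(2, 23)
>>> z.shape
(23, 23)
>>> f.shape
(17, 2)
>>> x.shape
(2, 2)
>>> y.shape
(17, 2, 23)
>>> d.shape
(23,)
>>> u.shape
(2, 23)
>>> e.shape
(23,)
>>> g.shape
()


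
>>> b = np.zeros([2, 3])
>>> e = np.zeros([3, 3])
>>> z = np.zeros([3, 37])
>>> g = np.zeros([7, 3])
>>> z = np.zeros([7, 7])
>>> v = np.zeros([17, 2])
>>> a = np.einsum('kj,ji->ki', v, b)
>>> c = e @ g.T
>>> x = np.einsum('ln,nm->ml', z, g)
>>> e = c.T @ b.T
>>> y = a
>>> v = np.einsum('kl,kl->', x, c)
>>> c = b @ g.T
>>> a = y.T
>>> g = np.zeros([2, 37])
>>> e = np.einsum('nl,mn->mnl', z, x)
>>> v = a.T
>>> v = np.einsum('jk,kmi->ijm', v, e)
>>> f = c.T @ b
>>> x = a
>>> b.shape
(2, 3)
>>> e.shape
(3, 7, 7)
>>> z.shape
(7, 7)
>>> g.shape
(2, 37)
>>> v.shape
(7, 17, 7)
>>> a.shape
(3, 17)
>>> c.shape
(2, 7)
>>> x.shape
(3, 17)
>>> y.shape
(17, 3)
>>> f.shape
(7, 3)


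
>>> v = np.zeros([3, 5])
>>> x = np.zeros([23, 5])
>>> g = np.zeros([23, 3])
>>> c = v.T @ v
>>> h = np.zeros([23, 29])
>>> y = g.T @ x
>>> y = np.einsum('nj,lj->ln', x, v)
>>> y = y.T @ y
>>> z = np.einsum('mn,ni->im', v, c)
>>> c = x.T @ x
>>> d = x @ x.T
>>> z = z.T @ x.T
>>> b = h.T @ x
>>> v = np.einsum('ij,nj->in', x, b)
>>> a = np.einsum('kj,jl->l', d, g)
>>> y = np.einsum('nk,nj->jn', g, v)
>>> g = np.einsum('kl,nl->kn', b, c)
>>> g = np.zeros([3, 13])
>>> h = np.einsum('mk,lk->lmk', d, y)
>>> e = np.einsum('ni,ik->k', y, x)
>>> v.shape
(23, 29)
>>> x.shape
(23, 5)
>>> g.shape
(3, 13)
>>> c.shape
(5, 5)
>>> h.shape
(29, 23, 23)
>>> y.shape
(29, 23)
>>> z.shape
(3, 23)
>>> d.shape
(23, 23)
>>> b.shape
(29, 5)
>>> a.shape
(3,)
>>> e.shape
(5,)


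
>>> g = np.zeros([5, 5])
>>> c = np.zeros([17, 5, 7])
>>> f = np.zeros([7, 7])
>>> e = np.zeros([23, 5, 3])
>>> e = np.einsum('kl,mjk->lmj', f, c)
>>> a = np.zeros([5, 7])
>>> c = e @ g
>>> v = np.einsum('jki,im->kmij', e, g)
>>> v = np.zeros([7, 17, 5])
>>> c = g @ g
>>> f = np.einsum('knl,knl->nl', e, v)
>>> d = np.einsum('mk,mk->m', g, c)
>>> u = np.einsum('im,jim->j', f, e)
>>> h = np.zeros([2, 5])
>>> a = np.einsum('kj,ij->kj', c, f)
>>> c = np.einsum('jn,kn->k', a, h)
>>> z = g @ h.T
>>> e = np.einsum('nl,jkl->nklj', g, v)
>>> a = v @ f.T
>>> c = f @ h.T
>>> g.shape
(5, 5)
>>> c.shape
(17, 2)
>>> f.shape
(17, 5)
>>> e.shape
(5, 17, 5, 7)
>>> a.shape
(7, 17, 17)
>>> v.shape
(7, 17, 5)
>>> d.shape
(5,)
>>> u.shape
(7,)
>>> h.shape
(2, 5)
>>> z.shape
(5, 2)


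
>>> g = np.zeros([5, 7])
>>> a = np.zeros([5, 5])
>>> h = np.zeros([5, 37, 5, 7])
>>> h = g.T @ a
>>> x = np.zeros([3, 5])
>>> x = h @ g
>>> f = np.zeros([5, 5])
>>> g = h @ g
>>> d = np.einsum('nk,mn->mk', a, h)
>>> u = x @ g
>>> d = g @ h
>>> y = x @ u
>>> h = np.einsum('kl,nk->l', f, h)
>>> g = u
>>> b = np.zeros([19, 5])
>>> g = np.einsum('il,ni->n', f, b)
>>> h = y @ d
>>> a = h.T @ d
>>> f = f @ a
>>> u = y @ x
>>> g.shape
(19,)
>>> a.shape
(5, 5)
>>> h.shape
(7, 5)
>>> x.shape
(7, 7)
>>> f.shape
(5, 5)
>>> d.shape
(7, 5)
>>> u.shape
(7, 7)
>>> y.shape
(7, 7)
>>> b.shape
(19, 5)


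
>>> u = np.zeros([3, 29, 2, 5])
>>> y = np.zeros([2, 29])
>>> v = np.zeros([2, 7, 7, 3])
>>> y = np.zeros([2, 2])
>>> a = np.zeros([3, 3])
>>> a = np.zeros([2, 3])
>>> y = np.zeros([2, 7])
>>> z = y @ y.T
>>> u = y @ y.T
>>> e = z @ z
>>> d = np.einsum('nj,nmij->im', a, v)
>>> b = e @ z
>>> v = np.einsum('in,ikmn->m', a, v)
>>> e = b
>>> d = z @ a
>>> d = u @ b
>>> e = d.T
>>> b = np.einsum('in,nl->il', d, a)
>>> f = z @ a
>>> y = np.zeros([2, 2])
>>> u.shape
(2, 2)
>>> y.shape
(2, 2)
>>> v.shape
(7,)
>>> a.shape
(2, 3)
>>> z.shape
(2, 2)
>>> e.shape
(2, 2)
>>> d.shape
(2, 2)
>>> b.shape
(2, 3)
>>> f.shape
(2, 3)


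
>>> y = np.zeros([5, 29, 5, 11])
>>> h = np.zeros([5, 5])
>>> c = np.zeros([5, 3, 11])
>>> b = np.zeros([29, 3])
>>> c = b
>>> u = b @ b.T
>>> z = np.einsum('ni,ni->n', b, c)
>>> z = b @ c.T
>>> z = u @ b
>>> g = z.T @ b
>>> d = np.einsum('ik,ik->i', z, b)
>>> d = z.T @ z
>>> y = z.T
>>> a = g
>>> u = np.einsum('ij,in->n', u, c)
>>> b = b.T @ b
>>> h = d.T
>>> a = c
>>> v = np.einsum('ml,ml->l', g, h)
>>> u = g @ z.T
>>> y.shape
(3, 29)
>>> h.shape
(3, 3)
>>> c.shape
(29, 3)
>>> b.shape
(3, 3)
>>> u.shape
(3, 29)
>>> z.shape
(29, 3)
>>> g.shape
(3, 3)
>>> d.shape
(3, 3)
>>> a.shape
(29, 3)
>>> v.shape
(3,)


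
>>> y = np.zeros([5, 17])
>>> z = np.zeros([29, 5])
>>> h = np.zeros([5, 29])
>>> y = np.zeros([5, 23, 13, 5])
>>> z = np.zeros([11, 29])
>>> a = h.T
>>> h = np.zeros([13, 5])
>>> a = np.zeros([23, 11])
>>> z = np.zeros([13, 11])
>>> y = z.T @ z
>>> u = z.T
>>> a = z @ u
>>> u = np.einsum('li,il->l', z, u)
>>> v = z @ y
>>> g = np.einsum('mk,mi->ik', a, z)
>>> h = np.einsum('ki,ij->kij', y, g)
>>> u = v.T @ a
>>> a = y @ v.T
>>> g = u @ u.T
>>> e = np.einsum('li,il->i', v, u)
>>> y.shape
(11, 11)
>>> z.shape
(13, 11)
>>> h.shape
(11, 11, 13)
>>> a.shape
(11, 13)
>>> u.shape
(11, 13)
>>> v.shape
(13, 11)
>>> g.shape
(11, 11)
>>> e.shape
(11,)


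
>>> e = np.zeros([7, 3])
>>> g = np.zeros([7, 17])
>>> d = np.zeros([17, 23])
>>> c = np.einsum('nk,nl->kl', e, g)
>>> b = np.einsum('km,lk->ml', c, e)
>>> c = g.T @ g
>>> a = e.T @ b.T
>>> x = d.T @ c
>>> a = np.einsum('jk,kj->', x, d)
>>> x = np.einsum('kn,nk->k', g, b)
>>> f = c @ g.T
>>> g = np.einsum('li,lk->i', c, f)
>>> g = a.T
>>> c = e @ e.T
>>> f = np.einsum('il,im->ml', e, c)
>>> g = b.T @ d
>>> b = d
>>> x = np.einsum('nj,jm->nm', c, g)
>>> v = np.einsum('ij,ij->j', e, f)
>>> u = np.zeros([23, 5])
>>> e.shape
(7, 3)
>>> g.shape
(7, 23)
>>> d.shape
(17, 23)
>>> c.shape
(7, 7)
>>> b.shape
(17, 23)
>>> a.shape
()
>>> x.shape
(7, 23)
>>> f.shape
(7, 3)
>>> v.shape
(3,)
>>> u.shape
(23, 5)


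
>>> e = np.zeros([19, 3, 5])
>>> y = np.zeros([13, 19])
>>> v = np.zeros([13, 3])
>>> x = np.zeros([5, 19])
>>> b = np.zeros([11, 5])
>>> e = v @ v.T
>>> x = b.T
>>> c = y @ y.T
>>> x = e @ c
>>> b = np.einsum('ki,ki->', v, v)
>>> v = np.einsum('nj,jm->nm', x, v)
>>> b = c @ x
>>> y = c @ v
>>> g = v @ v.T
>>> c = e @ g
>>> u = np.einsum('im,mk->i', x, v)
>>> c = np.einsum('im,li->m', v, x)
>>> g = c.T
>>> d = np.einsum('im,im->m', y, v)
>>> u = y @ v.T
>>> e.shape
(13, 13)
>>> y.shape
(13, 3)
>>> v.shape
(13, 3)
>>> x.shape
(13, 13)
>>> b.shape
(13, 13)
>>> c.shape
(3,)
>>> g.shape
(3,)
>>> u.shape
(13, 13)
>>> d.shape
(3,)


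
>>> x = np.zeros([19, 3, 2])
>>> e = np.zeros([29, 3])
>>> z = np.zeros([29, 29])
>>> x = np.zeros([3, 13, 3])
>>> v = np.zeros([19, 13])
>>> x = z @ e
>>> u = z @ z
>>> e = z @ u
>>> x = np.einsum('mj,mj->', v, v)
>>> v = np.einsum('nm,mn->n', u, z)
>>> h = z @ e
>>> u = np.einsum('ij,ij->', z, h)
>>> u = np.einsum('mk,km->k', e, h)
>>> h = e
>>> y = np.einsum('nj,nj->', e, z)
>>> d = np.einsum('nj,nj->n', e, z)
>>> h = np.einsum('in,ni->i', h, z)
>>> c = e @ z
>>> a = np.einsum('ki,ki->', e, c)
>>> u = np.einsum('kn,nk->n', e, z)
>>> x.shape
()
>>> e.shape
(29, 29)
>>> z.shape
(29, 29)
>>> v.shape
(29,)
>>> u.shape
(29,)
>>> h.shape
(29,)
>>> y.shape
()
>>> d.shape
(29,)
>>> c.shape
(29, 29)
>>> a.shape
()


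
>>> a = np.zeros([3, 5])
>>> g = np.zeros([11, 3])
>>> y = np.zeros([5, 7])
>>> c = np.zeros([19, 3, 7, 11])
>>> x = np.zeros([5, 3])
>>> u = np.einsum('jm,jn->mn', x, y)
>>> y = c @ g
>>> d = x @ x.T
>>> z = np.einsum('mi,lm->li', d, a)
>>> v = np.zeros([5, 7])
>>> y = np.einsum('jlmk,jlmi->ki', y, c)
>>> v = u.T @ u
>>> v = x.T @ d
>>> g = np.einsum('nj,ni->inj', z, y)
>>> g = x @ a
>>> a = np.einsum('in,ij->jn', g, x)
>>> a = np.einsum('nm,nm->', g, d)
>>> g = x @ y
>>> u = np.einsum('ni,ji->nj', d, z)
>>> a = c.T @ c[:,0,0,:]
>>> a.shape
(11, 7, 3, 11)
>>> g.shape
(5, 11)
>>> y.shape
(3, 11)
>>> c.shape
(19, 3, 7, 11)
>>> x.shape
(5, 3)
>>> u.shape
(5, 3)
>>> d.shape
(5, 5)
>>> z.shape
(3, 5)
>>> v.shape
(3, 5)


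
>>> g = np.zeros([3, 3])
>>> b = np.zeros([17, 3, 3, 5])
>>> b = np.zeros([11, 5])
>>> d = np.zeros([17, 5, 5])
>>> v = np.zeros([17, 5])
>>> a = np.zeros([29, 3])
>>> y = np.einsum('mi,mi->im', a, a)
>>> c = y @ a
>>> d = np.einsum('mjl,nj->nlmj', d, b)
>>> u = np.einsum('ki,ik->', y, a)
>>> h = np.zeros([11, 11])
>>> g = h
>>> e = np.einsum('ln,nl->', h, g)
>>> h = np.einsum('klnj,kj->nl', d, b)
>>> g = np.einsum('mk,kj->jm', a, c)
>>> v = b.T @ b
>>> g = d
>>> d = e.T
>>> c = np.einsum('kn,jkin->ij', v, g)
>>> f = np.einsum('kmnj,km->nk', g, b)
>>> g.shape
(11, 5, 17, 5)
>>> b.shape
(11, 5)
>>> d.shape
()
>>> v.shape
(5, 5)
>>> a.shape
(29, 3)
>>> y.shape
(3, 29)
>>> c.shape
(17, 11)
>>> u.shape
()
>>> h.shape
(17, 5)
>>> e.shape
()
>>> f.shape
(17, 11)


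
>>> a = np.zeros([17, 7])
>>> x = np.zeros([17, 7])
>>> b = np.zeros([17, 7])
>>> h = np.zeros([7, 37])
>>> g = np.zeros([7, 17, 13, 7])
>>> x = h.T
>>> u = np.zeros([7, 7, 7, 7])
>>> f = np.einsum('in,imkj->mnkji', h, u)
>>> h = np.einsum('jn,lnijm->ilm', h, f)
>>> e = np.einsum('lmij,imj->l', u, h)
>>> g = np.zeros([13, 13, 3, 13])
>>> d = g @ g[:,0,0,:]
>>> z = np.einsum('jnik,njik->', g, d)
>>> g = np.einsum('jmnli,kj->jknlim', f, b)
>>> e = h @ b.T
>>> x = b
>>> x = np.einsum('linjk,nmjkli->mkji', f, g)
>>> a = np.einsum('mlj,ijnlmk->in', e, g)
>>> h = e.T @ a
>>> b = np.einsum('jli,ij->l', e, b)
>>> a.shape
(7, 7)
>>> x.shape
(17, 7, 7, 37)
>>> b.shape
(7,)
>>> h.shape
(17, 7, 7)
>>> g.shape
(7, 17, 7, 7, 7, 37)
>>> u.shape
(7, 7, 7, 7)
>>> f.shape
(7, 37, 7, 7, 7)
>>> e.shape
(7, 7, 17)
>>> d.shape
(13, 13, 3, 13)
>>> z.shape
()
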